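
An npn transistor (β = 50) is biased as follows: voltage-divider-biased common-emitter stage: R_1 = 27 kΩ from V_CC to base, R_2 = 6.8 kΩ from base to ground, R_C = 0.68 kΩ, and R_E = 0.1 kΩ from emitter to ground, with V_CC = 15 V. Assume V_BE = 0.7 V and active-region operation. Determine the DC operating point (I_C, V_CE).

I_C ≈ 11 mA, V_CE ≈ 6.4 V

Thevenize the base divider: V_Th = V_CC·R_2/(R_1+R_2) = 15×6.8/33.8 = 3.02 V, R_Th = R_1‖R_2 = 5.43 kΩ.
Base-emitter loop: V_Th = I_B·R_Th + V_BE + (β+1)I_B·R_E, so I_B = (3.02 − 0.7) / (5.43 + 51×0.1) = 0.22 mA.
I_C = β·I_B = 50×0.22 = 11 mA, and I_E = (β+1)I_B = 11.2 mA.
V_CE = V_CC − I_C·R_C − I_E·R_E = 15 − 11×0.68 − 11.2×0.1 = 6.4 V.
V_CE = 6.4 V > 0.2 V confirms active-region operation.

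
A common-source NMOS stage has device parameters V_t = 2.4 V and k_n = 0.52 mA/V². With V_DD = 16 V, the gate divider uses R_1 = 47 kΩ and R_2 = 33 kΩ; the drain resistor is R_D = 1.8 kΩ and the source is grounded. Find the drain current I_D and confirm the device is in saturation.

V_G = V_DD·R_2/(R_1+R_2) = 16×33/80 = 6.6 V. With the source grounded, V_GS = V_G = 6.6 V.
Assume saturation: I_D = (k_n/2)(V_GS − V_t)² = (0.52/2)×(6.6 − 2.4)² = 0.26×4.2² = 4.59 mA.
V_DS = V_DD − I_D·R_D = 16 − 4.59×1.8 = 7.74 V.
Saturation requires V_DS ≥ V_GS − V_t = 4.2 V; 7.74 ≥ 4.2 ✓.

I_D ≈ 4.6 mA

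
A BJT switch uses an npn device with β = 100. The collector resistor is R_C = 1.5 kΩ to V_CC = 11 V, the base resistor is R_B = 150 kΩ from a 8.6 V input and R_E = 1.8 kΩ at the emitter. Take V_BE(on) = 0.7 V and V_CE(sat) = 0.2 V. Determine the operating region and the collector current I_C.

Assume active. Base-emitter loop: I_B = (V_BB − V_BE)/(R_B + (β+1)R_E) = (8.6 − 0.7)/(150 + 101×1.8) = 0.0238 mA.
I_C = β·I_B = 100×0.0238 = 2.38 mA.
V_CE = V_CC − I_C·R_C − I_E·R_E = 11 − 2.38×1.5 − 2.4×1.8 = 3.1 V > V_CE(sat), so the active-region assumption holds.

active; I_C ≈ 2.4 mA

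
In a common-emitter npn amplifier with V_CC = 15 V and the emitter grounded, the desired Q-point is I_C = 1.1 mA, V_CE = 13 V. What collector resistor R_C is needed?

Collector loop: V_CC = I_C·R_C + V_CE.
R_C = (V_CC − V_CE)/I_C = (15 − 13)/1.1 = 1.82 kΩ.

R_C ≈ 1.8 kΩ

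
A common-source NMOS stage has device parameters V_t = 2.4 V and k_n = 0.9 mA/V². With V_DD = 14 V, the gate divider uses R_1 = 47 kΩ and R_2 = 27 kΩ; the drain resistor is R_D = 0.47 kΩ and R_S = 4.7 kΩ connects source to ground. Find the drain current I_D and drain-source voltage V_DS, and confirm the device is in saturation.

V_G = V_DD·R_2/(R_1+R_2) = 14×27/74 = 5.11 V.
Assume saturation: I_D = (k_n/2)(V_GS − V_t)² with V_GS = V_G − I_D·R_S = 5.11 − 4.7·I_D.
Substituting gives 9.94·I_D² − 12.5·I_D + 3.3 = 0, with roots I_D = 0.381 or 0.872 mA.
The root I_D = 0.872 mA gives V_GS = 1.01 V ≤ V_t, so take I_D = 0.381 mA.
Then V_GS = 3.32 V and V_DS = V_DD − I_D(R_D+R_S) = 14 − 0.381×5.17 = 12 V.
Saturation requires V_DS ≥ V_GS − V_t = 0.92 V; 12 ≥ 0.92 ✓.

I_D ≈ 0.38 mA, V_DS ≈ 12 V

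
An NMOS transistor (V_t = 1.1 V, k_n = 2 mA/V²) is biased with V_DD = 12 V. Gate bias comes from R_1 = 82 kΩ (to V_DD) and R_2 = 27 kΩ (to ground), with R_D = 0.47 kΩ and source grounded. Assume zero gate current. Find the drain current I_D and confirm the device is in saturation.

V_G = V_DD·R_2/(R_1+R_2) = 12×27/109 = 2.97 V. With the source grounded, V_GS = V_G = 2.97 V.
Assume saturation: I_D = (k_n/2)(V_GS − V_t)² = (2/2)×(2.97 − 1.1)² = 1×1.87² = 3.51 mA.
V_DS = V_DD − I_D·R_D = 12 − 3.51×0.47 = 10.4 V.
Saturation requires V_DS ≥ V_GS − V_t = 1.87 V; 10.4 ≥ 1.87 ✓.

I_D ≈ 3.5 mA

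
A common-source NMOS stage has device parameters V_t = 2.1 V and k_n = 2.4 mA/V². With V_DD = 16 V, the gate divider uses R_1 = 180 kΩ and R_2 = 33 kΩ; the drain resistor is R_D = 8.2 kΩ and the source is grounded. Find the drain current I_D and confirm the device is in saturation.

V_G = V_DD·R_2/(R_1+R_2) = 16×33/213 = 2.48 V. With the source grounded, V_GS = V_G = 2.48 V.
Assume saturation: I_D = (k_n/2)(V_GS − V_t)² = (2.4/2)×(2.48 − 2.1)² = 1.2×0.379² = 0.172 mA.
V_DS = V_DD − I_D·R_D = 16 − 0.172×8.2 = 14.6 V.
Saturation requires V_DS ≥ V_GS − V_t = 0.379 V; 14.6 ≥ 0.379 ✓.

I_D ≈ 0.17 mA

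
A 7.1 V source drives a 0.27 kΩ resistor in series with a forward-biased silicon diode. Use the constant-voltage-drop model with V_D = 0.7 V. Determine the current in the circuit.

I ≈ 24 mA

KVL around the loop: 7.1 = V_D + I·R = 0.7 + I × 0.27 kΩ.
So I = (7.1 − 0.7) / 0.27 kΩ = 6.4 / 0.27 = 23.7 mA.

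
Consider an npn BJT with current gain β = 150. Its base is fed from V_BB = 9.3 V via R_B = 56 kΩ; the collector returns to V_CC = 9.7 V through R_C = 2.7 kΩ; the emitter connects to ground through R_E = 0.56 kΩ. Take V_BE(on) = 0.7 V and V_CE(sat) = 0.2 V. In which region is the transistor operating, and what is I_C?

saturation; I_C ≈ 2.9 mA

Assume active: I_B = (9.3 − 0.7)/(56 + 151×0.56) = 0.0612 mA, I_C = β·I_B = 9.18 mA.
Then V_CE = 9.7 − 9.18×2.7 − 9.24×0.56 = -20.3 V < 0.2 V — the active assumption fails.
Re-solve with V_CE = 0.2 V. KCL at the emitter: V_E/R_E = (V_BB−0.7−V_E)/R_B + (V_CC−0.2−V_E)/R_C, giving V_E = 1.69 V.
I_C = (V_CC − 0.2 − V_E)/R_C = (9.5 − 1.69)/2.7 = 2.89 mA.
Check: I_B = (8.6 − 1.69)/56 = 0.123 mA, and β·I_B = 18.5 mA > I_C, confirming saturation.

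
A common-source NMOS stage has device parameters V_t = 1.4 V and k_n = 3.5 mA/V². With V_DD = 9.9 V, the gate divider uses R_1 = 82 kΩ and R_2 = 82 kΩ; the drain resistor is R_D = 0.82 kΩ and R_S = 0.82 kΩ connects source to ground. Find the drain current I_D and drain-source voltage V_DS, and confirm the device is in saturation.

V_G = V_DD·R_2/(R_1+R_2) = 9.9×82/164 = 4.95 V.
Assume saturation: I_D = (k_n/2)(V_GS − V_t)² with V_GS = V_G − I_D·R_S = 4.95 − 0.82·I_D.
Substituting gives 1.18·I_D² − 11.2·I_D + 22.1 = 0, with roots I_D = 2.79 or 6.72 mA.
The root I_D = 6.72 mA gives V_GS = -0.559 V ≤ V_t, so take I_D = 2.79 mA.
Then V_GS = 2.66 V and V_DS = V_DD − I_D(R_D+R_S) = 9.9 − 2.79×1.64 = 5.33 V.
Saturation requires V_DS ≥ V_GS − V_t = 1.26 V; 5.33 ≥ 1.26 ✓.

I_D ≈ 2.8 mA, V_DS ≈ 5.3 V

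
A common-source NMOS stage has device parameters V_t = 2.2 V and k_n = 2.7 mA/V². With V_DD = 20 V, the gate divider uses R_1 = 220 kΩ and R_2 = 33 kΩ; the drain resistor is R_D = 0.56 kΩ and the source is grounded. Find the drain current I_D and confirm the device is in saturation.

I_D ≈ 0.23 mA

V_G = V_DD·R_2/(R_1+R_2) = 20×33/253 = 2.61 V. With the source grounded, V_GS = V_G = 2.61 V.
Assume saturation: I_D = (k_n/2)(V_GS − V_t)² = (2.7/2)×(2.61 − 2.2)² = 1.35×0.409² = 0.225 mA.
V_DS = V_DD − I_D·R_D = 20 − 0.225×0.56 = 19.9 V.
Saturation requires V_DS ≥ V_GS − V_t = 0.409 V; 19.9 ≥ 0.409 ✓.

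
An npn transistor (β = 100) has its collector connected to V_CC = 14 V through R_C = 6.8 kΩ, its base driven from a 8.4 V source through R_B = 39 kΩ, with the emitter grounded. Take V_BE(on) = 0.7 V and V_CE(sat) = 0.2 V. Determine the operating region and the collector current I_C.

Assume active: I_B = (8.4 − 0.7)/39 = 0.197 mA, giving I_C = β·I_B = 19.7 mA.
But then V_CE = 14 − 19.7×6.8 = -120 V < V_CE(sat) = 0.2 V — impossible in the active region.
So the transistor is saturated. With V_CE = 0.2 V, I_C = (V_CC − 0.2)/R_C = 13.8/6.8 = 2.03 mA.
Check: β·I_B = 19.7 mA > I_C = 2.03 mA, confirming saturation.

saturation; I_C ≈ 2 mA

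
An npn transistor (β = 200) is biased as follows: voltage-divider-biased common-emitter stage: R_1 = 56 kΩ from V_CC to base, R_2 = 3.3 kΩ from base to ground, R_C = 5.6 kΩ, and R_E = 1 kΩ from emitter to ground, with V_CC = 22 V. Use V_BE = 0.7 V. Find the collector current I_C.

Thevenize the base divider: V_Th = V_CC·R_2/(R_1+R_2) = 22×3.3/59.3 = 1.22 V, R_Th = R_1‖R_2 = 3.12 kΩ.
Base-emitter loop: V_Th = I_B·R_Th + V_BE + (β+1)I_B·R_E, so I_B = (1.22 − 0.7) / (3.12 + 201×1) = 0.00257 mA.
I_C = β·I_B = 200×0.00257 = 0.514 mA, and I_E = (β+1)I_B = 0.516 mA.
V_CE = V_CC − I_C·R_C − I_E·R_E = 22 − 0.514×5.6 − 0.516×1 = 18.6 V.
V_CE = 18.6 V > 0.2 V confirms active-region operation.

I_C ≈ 0.51 mA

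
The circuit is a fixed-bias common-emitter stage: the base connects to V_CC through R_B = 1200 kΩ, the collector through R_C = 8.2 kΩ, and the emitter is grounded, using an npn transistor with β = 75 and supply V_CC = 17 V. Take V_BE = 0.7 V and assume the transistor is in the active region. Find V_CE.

Base loop: V_CC = I_B·R_B + V_BE, so I_B = (17 − 0.7)/1200 kΩ = 0.0136 mA.
In the active region I_C = β·I_B = 75 × 0.0136 = 1.02 mA.
Collector loop: V_CE = V_CC − I_C·R_C = 17 − 1.02×8.2 = 8.65 V.
Since V_CE = 8.65 V > V_CE(sat) ≈ 0.2 V, the transistor is in the active region as assumed.

V_CE ≈ 8.6 V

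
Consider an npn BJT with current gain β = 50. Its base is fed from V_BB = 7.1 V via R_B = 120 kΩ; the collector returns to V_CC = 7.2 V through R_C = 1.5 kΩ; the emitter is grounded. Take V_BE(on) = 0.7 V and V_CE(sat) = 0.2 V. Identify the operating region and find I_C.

active; I_C ≈ 2.7 mA

Assume active. Base-emitter loop: I_B = (V_BB − V_BE)/R_B = (7.1 − 0.7)/120 = 0.0533 mA.
I_C = β·I_B = 50×0.0533 = 2.67 mA.
V_CE = V_CC − I_C·R_C = 7.2 − 2.67×1.5 = 3.2 V > V_CE(sat), so the active-region assumption holds.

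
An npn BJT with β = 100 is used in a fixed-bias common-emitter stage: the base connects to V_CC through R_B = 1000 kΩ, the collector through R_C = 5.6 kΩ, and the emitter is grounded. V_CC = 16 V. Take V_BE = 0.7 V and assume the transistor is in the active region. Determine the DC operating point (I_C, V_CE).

I_C ≈ 1.5 mA, V_CE ≈ 7.4 V

Base loop: V_CC = I_B·R_B + V_BE, so I_B = (16 − 0.7)/1000 kΩ = 0.0153 mA.
In the active region I_C = β·I_B = 100 × 0.0153 = 1.53 mA.
Collector loop: V_CE = V_CC − I_C·R_C = 16 − 1.53×5.6 = 7.43 V.
Since V_CE = 7.43 V > V_CE(sat) ≈ 0.2 V, the transistor is in the active region as assumed.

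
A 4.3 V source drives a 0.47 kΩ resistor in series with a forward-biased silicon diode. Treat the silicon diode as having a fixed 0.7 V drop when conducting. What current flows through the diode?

I ≈ 7.7 mA

KVL around the loop: 4.3 = V_D + I·R = 0.7 + I × 0.47 kΩ.
So I = (4.3 − 0.7) / 0.47 kΩ = 3.6 / 0.47 = 7.66 mA.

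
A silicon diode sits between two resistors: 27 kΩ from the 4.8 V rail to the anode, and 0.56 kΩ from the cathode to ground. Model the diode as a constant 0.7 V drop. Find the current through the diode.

The two resistors are in series with the diode, so KVL gives 4.8 = I·27 + 0.7 + I·0.56.
I = (4.8 − 0.7) / (27 + 0.56) kΩ = 4.1 / 27.6 = 0.149 mA.

I ≈ 0.15 mA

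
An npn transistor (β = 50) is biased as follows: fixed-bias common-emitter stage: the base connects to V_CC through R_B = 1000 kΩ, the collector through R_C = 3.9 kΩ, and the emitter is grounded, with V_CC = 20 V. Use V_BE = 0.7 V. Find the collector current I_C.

I_C ≈ 0.97 mA

Base loop: V_CC = I_B·R_B + V_BE, so I_B = (20 − 0.7)/1000 kΩ = 0.0193 mA.
In the active region I_C = β·I_B = 50 × 0.0193 = 0.965 mA.
Collector loop: V_CE = V_CC − I_C·R_C = 20 − 0.965×3.9 = 16.2 V.
Since V_CE = 16.2 V > V_CE(sat) ≈ 0.2 V, the transistor is in the active region as assumed.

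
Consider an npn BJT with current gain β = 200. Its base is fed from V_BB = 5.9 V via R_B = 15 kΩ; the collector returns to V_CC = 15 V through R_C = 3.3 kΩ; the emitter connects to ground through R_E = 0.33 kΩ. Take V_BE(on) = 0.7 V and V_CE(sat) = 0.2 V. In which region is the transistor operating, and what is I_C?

Assume active: I_B = (5.9 − 0.7)/(15 + 201×0.33) = 0.0639 mA, I_C = β·I_B = 12.8 mA.
Then V_CE = 15 − 12.8×3.3 − 12.9×0.33 = -31.4 V < 0.2 V — the active assumption fails.
Re-solve with V_CE = 0.2 V. KCL at the emitter: V_E/R_E = (V_BB−0.7−V_E)/R_B + (V_CC−0.2−V_E)/R_C, giving V_E = 1.42 V.
I_C = (V_CC − 0.2 − V_E)/R_C = (14.8 − 1.42)/3.3 = 4.05 mA.
Check: I_B = (5.2 − 1.42)/15 = 0.252 mA, and β·I_B = 50.4 mA > I_C, confirming saturation.

saturation; I_C ≈ 4.1 mA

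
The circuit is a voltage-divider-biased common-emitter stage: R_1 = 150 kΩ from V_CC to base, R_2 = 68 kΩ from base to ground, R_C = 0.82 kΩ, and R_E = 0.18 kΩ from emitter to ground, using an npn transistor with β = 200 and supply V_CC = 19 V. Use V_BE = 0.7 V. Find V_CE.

V_CE ≈ 6.4 V

Thevenize the base divider: V_Th = V_CC·R_2/(R_1+R_2) = 19×68/218 = 5.93 V, R_Th = R_1‖R_2 = 46.8 kΩ.
Base-emitter loop: V_Th = I_B·R_Th + V_BE + (β+1)I_B·R_E, so I_B = (5.93 − 0.7) / (46.8 + 201×0.18) = 0.063 mA.
I_C = β·I_B = 200×0.063 = 12.6 mA, and I_E = (β+1)I_B = 12.7 mA.
V_CE = V_CC − I_C·R_C − I_E·R_E = 19 − 12.6×0.82 − 12.7×0.18 = 6.39 V.
V_CE = 6.39 V > 0.2 V confirms active-region operation.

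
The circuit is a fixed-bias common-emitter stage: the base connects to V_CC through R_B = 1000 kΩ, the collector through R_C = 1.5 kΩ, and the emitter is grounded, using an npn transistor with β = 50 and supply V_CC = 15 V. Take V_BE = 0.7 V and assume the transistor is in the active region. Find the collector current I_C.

Base loop: V_CC = I_B·R_B + V_BE, so I_B = (15 − 0.7)/1000 kΩ = 0.0143 mA.
In the active region I_C = β·I_B = 50 × 0.0143 = 0.715 mA.
Collector loop: V_CE = V_CC − I_C·R_C = 15 − 0.715×1.5 = 13.9 V.
Since V_CE = 13.9 V > V_CE(sat) ≈ 0.2 V, the transistor is in the active region as assumed.

I_C ≈ 0.71 mA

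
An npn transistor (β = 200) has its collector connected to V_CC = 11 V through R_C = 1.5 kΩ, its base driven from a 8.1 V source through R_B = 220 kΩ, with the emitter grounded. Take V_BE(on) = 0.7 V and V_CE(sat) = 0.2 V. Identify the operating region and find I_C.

Assume active. Base-emitter loop: I_B = (V_BB − V_BE)/R_B = (8.1 − 0.7)/220 = 0.0336 mA.
I_C = β·I_B = 200×0.0336 = 6.73 mA.
V_CE = V_CC − I_C·R_C = 11 − 6.73×1.5 = 0.909 V > V_CE(sat), so the active-region assumption holds.

active; I_C ≈ 6.7 mA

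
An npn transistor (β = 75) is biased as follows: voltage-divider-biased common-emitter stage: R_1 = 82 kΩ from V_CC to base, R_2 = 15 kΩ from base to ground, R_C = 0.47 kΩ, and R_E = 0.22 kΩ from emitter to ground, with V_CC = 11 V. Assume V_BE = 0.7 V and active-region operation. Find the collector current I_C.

Thevenize the base divider: V_Th = V_CC·R_2/(R_1+R_2) = 11×15/97 = 1.7 V, R_Th = R_1‖R_2 = 12.7 kΩ.
Base-emitter loop: V_Th = I_B·R_Th + V_BE + (β+1)I_B·R_E, so I_B = (1.7 − 0.7) / (12.7 + 76×0.22) = 0.034 mA.
I_C = β·I_B = 75×0.034 = 2.55 mA, and I_E = (β+1)I_B = 2.59 mA.
V_CE = V_CC − I_C·R_C − I_E·R_E = 11 − 2.55×0.47 − 2.59×0.22 = 9.23 V.
V_CE = 9.23 V > 0.2 V confirms active-region operation.

I_C ≈ 2.6 mA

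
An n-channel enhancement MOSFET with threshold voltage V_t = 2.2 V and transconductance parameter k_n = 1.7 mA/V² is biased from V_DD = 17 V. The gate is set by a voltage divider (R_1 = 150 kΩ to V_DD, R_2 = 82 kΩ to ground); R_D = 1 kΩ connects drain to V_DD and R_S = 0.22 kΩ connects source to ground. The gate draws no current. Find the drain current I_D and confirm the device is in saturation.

V_G = V_DD·R_2/(R_1+R_2) = 17×82/232 = 6.01 V.
Assume saturation: I_D = (k_n/2)(V_GS − V_t)² with V_GS = V_G − I_D·R_S = 6.01 − 0.22·I_D.
Substituting gives 0.0411·I_D² − 2.42·I_D + 12.3 = 0, with roots I_D = 5.62 or 53.3 mA.
The root I_D = 53.3 mA gives V_GS = -5.72 V ≤ V_t, so take I_D = 5.62 mA.
Then V_GS = 4.77 V and V_DS = V_DD − I_D(R_D+R_S) = 17 − 5.62×1.22 = 10.1 V.
Saturation requires V_DS ≥ V_GS − V_t = 2.57 V; 10.1 ≥ 2.57 ✓.

I_D ≈ 5.6 mA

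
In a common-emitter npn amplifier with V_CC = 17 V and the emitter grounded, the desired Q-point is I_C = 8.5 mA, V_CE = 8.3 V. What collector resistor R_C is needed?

R_C ≈ 1 kΩ

Collector loop: V_CC = I_C·R_C + V_CE.
R_C = (V_CC − V_CE)/I_C = (17 − 8.3)/8.5 = 1.02 kΩ.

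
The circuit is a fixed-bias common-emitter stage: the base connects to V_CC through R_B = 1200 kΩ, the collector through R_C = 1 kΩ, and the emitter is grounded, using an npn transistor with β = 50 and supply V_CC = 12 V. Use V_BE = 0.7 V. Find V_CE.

Base loop: V_CC = I_B·R_B + V_BE, so I_B = (12 − 0.7)/1200 kΩ = 0.00942 mA.
In the active region I_C = β·I_B = 50 × 0.00942 = 0.471 mA.
Collector loop: V_CE = V_CC − I_C·R_C = 12 − 0.471×1 = 11.5 V.
Since V_CE = 11.5 V > V_CE(sat) ≈ 0.2 V, the transistor is in the active region as assumed.

V_CE ≈ 12 V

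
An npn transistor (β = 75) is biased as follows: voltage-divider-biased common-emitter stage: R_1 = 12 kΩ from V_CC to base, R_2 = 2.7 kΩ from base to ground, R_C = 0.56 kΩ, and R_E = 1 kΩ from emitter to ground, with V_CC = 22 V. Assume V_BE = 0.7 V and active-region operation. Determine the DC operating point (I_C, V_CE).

I_C ≈ 3.2 mA, V_CE ≈ 17 V

Thevenize the base divider: V_Th = V_CC·R_2/(R_1+R_2) = 22×2.7/14.7 = 4.04 V, R_Th = R_1‖R_2 = 2.2 kΩ.
Base-emitter loop: V_Th = I_B·R_Th + V_BE + (β+1)I_B·R_E, so I_B = (4.04 − 0.7) / (2.2 + 76×1) = 0.0427 mA.
I_C = β·I_B = 75×0.0427 = 3.2 mA, and I_E = (β+1)I_B = 3.25 mA.
V_CE = V_CC − I_C·R_C − I_E·R_E = 22 − 3.2×0.56 − 3.25×1 = 17 V.
V_CE = 17 V > 0.2 V confirms active-region operation.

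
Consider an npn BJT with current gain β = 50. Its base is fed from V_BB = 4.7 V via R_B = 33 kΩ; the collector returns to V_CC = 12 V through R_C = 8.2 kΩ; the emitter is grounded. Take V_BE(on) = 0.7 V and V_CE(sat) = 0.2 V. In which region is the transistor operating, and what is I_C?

Assume active: I_B = (4.7 − 0.7)/33 = 0.121 mA, giving I_C = β·I_B = 6.06 mA.
But then V_CE = 12 − 6.06×8.2 = -37.7 V < V_CE(sat) = 0.2 V — impossible in the active region.
So the transistor is saturated. With V_CE = 0.2 V, I_C = (V_CC − 0.2)/R_C = 11.8/8.2 = 1.44 mA.
Check: β·I_B = 6.06 mA > I_C = 1.44 mA, confirming saturation.

saturation; I_C ≈ 1.4 mA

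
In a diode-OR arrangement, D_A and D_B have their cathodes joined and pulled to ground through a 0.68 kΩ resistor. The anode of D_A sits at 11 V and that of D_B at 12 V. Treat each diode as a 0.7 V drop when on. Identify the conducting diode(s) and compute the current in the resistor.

Assume both conduct. Then node N would need to be at both 11−0.7 = 10.3 V and 12−0.7 = 11.3 V, which is impossible.
Assume only D_B conducts: V_N = 12 − 0.7 = 11.3 V, so I_R = 11.3/0.68 = 16.6 mA.
Check D_A: its anode-to-cathode voltage is 11 − 11.3 = -0.3 V < 0.7 V, so it is off. The assumption is consistent.

Only D_B conducts; I_R ≈ 17 mA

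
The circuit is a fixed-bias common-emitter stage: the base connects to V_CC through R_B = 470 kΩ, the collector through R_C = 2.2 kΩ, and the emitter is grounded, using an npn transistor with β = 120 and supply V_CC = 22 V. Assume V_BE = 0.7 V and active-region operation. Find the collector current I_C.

I_C ≈ 5.4 mA

Base loop: V_CC = I_B·R_B + V_BE, so I_B = (22 − 0.7)/470 kΩ = 0.0453 mA.
In the active region I_C = β·I_B = 120 × 0.0453 = 5.44 mA.
Collector loop: V_CE = V_CC − I_C·R_C = 22 − 5.44×2.2 = 10 V.
Since V_CE = 10 V > V_CE(sat) ≈ 0.2 V, the transistor is in the active region as assumed.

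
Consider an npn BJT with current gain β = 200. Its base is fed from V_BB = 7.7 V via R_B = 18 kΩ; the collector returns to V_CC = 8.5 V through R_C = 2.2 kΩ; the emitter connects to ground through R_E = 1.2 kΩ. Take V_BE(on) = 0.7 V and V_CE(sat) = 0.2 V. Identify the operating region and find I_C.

saturation; I_C ≈ 2.4 mA

Assume active: I_B = (7.7 − 0.7)/(18 + 201×1.2) = 0.027 mA, I_C = β·I_B = 5.4 mA.
Then V_CE = 8.5 − 5.4×2.2 − 5.43×1.2 = -9.9 V < 0.2 V — the active assumption fails.
Re-solve with V_CE = 0.2 V. KCL at the emitter: V_E/R_E = (V_BB−0.7−V_E)/R_B + (V_CC−0.2−V_E)/R_C, giving V_E = 3.1 V.
I_C = (V_CC − 0.2 − V_E)/R_C = (8.3 − 3.1)/2.2 = 2.36 mA.
Check: I_B = (7 − 3.1)/18 = 0.217 mA, and β·I_B = 43.4 mA > I_C, confirming saturation.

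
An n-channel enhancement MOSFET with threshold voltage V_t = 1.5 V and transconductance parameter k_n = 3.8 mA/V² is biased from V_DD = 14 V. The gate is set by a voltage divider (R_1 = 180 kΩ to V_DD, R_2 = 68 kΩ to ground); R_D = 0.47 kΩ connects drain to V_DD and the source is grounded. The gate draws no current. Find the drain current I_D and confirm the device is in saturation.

I_D ≈ 10 mA

V_G = V_DD·R_2/(R_1+R_2) = 14×68/248 = 3.84 V. With the source grounded, V_GS = V_G = 3.84 V.
Assume saturation: I_D = (k_n/2)(V_GS − V_t)² = (3.8/2)×(3.84 − 1.5)² = 1.9×2.34² = 10.4 mA.
V_DS = V_DD − I_D·R_D = 14 − 10.4×0.47 = 9.12 V.
Saturation requires V_DS ≥ V_GS − V_t = 2.34 V; 9.12 ≥ 2.34 ✓.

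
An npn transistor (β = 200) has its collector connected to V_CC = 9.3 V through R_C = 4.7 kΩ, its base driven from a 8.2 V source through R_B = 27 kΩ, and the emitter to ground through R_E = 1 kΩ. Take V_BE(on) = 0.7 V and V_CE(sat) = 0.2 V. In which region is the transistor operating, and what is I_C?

saturation; I_C ≈ 1.6 mA

Assume active: I_B = (8.2 − 0.7)/(27 + 201×1) = 0.0329 mA, I_C = β·I_B = 6.58 mA.
Then V_CE = 9.3 − 6.58×4.7 − 6.61×1 = -28.2 V < 0.2 V — the active assumption fails.
Re-solve with V_CE = 0.2 V. KCL at the emitter: V_E/R_E = (V_BB−0.7−V_E)/R_B + (V_CC−0.2−V_E)/R_C, giving V_E = 1.77 V.
I_C = (V_CC − 0.2 − V_E)/R_C = (9.1 − 1.77)/4.7 = 1.56 mA.
Check: I_B = (7.5 − 1.77)/27 = 0.212 mA, and β·I_B = 42.4 mA > I_C, confirming saturation.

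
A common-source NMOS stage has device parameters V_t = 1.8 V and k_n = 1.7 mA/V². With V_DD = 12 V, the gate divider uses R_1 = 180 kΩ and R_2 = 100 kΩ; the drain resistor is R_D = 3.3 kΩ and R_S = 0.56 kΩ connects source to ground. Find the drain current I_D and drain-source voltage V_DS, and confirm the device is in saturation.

I_D ≈ 1.8 mA, V_DS ≈ 5 V

V_G = V_DD·R_2/(R_1+R_2) = 12×100/280 = 4.29 V.
Assume saturation: I_D = (k_n/2)(V_GS − V_t)² with V_GS = V_G − I_D·R_S = 4.29 − 0.56·I_D.
Substituting gives 0.267·I_D² − 3.37·I_D + 5.25 = 0, with roots I_D = 1.82 or 10.8 mA.
The root I_D = 10.8 mA gives V_GS = -1.77 V ≤ V_t, so take I_D = 1.82 mA.
Then V_GS = 3.26 V and V_DS = V_DD − I_D(R_D+R_S) = 12 − 1.82×3.86 = 4.96 V.
Saturation requires V_DS ≥ V_GS − V_t = 1.46 V; 4.96 ≥ 1.46 ✓.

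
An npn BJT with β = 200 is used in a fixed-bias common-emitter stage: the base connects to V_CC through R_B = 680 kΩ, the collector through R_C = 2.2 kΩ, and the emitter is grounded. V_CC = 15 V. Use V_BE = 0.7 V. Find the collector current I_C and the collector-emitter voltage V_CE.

Base loop: V_CC = I_B·R_B + V_BE, so I_B = (15 − 0.7)/680 kΩ = 0.021 mA.
In the active region I_C = β·I_B = 200 × 0.021 = 4.21 mA.
Collector loop: V_CE = V_CC − I_C·R_C = 15 − 4.21×2.2 = 5.75 V.
Since V_CE = 5.75 V > V_CE(sat) ≈ 0.2 V, the transistor is in the active region as assumed.

I_C ≈ 4.2 mA, V_CE ≈ 5.7 V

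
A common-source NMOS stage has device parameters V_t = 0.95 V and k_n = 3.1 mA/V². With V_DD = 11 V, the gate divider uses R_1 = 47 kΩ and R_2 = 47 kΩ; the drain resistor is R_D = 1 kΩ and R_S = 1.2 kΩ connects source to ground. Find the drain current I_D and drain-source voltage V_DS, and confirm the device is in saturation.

I_D ≈ 2.7 mA, V_DS ≈ 5.1 V

V_G = V_DD·R_2/(R_1+R_2) = 11×47/94 = 5.5 V.
Assume saturation: I_D = (k_n/2)(V_GS − V_t)² with V_GS = V_G − I_D·R_S = 5.5 − 1.2·I_D.
Substituting gives 2.23·I_D² − 17.9·I_D + 32.1 = 0, with roots I_D = 2.69 or 5.34 mA.
The root I_D = 5.34 mA gives V_GS = -0.906 V ≤ V_t, so take I_D = 2.69 mA.
Then V_GS = 2.27 V and V_DS = V_DD − I_D(R_D+R_S) = 11 − 2.69×2.2 = 5.07 V.
Saturation requires V_DS ≥ V_GS − V_t = 1.32 V; 5.07 ≥ 1.32 ✓.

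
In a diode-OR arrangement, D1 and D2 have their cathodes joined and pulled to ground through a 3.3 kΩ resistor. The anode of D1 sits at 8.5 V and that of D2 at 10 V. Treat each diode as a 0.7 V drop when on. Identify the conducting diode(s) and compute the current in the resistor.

Assume both conduct. Then node N would need to be at both 8.5−0.7 = 7.8 V and 10−0.7 = 9.3 V, which is impossible.
Assume only D2 conducts: V_N = 10 − 0.7 = 9.3 V, so I_R = 9.3/3.3 = 2.82 mA.
Check D1: its anode-to-cathode voltage is 8.5 − 9.3 = -0.8 V < 0.7 V, so it is off. The assumption is consistent.

Only D2 conducts; I_R ≈ 2.8 mA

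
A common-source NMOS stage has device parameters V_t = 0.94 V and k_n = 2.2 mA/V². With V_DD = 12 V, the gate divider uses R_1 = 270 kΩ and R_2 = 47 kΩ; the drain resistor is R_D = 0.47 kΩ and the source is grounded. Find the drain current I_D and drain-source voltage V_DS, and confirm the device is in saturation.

V_G = V_DD·R_2/(R_1+R_2) = 12×47/317 = 1.78 V. With the source grounded, V_GS = V_G = 1.78 V.
Assume saturation: I_D = (k_n/2)(V_GS − V_t)² = (2.2/2)×(1.78 − 0.94)² = 1.1×0.839² = 0.775 mA.
V_DS = V_DD − I_D·R_D = 12 − 0.775×0.47 = 11.6 V.
Saturation requires V_DS ≥ V_GS − V_t = 0.839 V; 11.6 ≥ 0.839 ✓.

I_D ≈ 0.77 mA, V_DS ≈ 12 V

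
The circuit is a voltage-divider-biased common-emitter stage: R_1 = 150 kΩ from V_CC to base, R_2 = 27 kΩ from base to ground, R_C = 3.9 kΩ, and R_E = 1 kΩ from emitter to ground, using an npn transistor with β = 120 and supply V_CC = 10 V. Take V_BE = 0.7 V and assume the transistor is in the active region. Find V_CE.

Thevenize the base divider: V_Th = V_CC·R_2/(R_1+R_2) = 10×27/177 = 1.53 V, R_Th = R_1‖R_2 = 22.9 kΩ.
Base-emitter loop: V_Th = I_B·R_Th + V_BE + (β+1)I_B·R_E, so I_B = (1.53 − 0.7) / (22.9 + 121×1) = 0.00574 mA.
I_C = β·I_B = 120×0.00574 = 0.688 mA, and I_E = (β+1)I_B = 0.694 mA.
V_CE = V_CC − I_C·R_C − I_E·R_E = 10 − 0.688×3.9 − 0.694×1 = 6.62 V.
V_CE = 6.62 V > 0.2 V confirms active-region operation.

V_CE ≈ 6.6 V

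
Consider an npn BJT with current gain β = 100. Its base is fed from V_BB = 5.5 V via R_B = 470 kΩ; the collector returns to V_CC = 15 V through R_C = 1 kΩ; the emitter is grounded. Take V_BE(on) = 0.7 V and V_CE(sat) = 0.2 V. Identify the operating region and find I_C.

active; I_C ≈ 1 mA

Assume active. Base-emitter loop: I_B = (V_BB − V_BE)/R_B = (5.5 − 0.7)/470 = 0.0102 mA.
I_C = β·I_B = 100×0.0102 = 1.02 mA.
V_CE = V_CC − I_C·R_C = 15 − 1.02×1 = 14 V > V_CE(sat), so the active-region assumption holds.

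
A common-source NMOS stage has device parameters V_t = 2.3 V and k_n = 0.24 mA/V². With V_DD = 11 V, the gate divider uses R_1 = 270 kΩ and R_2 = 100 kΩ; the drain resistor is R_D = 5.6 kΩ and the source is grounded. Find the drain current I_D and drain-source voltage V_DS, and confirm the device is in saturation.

I_D ≈ 0.054 mA, V_DS ≈ 11 V

V_G = V_DD·R_2/(R_1+R_2) = 11×100/370 = 2.97 V. With the source grounded, V_GS = V_G = 2.97 V.
Assume saturation: I_D = (k_n/2)(V_GS − V_t)² = (0.24/2)×(2.97 − 2.3)² = 0.12×0.673² = 0.0543 mA.
V_DS = V_DD − I_D·R_D = 11 − 0.0543×5.6 = 10.7 V.
Saturation requires V_DS ≥ V_GS − V_t = 0.673 V; 10.7 ≥ 0.673 ✓.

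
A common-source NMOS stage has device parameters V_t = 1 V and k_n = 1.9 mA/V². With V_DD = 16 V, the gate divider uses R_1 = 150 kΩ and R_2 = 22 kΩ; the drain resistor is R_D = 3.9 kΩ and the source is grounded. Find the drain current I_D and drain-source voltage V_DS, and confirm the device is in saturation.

I_D ≈ 1 mA, V_DS ≈ 12 V

V_G = V_DD·R_2/(R_1+R_2) = 16×22/172 = 2.05 V. With the source grounded, V_GS = V_G = 2.05 V.
Assume saturation: I_D = (k_n/2)(V_GS − V_t)² = (1.9/2)×(2.05 − 1)² = 0.95×1.05² = 1.04 mA.
V_DS = V_DD − I_D·R_D = 16 − 1.04×3.9 = 11.9 V.
Saturation requires V_DS ≥ V_GS − V_t = 1.05 V; 11.9 ≥ 1.05 ✓.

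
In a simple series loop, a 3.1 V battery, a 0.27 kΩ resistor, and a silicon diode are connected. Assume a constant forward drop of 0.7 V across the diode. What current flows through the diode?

KVL around the loop: 3.1 = V_D + I·R = 0.7 + I × 0.27 kΩ.
So I = (3.1 − 0.7) / 0.27 kΩ = 2.4 / 0.27 = 8.89 mA.

I ≈ 8.9 mA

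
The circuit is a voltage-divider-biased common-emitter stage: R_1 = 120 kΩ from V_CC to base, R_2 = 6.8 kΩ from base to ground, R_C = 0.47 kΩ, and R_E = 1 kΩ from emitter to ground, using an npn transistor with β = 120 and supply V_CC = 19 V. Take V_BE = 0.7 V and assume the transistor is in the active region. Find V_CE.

V_CE ≈ 19 V

Thevenize the base divider: V_Th = V_CC·R_2/(R_1+R_2) = 19×6.8/127 = 1.02 V, R_Th = R_1‖R_2 = 6.44 kΩ.
Base-emitter loop: V_Th = I_B·R_Th + V_BE + (β+1)I_B·R_E, so I_B = (1.02 − 0.7) / (6.44 + 121×1) = 0.0025 mA.
I_C = β·I_B = 120×0.0025 = 0.3 mA, and I_E = (β+1)I_B = 0.303 mA.
V_CE = V_CC − I_C·R_C − I_E·R_E = 19 − 0.3×0.47 − 0.303×1 = 18.6 V.
V_CE = 18.6 V > 0.2 V confirms active-region operation.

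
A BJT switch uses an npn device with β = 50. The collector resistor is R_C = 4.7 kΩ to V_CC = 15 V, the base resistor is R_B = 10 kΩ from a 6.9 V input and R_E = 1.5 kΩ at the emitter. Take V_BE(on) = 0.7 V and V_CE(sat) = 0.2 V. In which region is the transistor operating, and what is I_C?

Assume active: I_B = (6.9 − 0.7)/(10 + 51×1.5) = 0.0717 mA, I_C = β·I_B = 3.58 mA.
Then V_CE = 15 − 3.58×4.7 − 3.66×1.5 = -7.33 V < 0.2 V — the active assumption fails.
Re-solve with V_CE = 0.2 V. KCL at the emitter: V_E/R_E = (V_BB−0.7−V_E)/R_B + (V_CC−0.2−V_E)/R_C, giving V_E = 3.85 V.
I_C = (V_CC − 0.2 − V_E)/R_C = (14.8 − 3.85)/4.7 = 2.33 mA.
Check: I_B = (6.2 − 3.85)/10 = 0.235 mA, and β·I_B = 11.8 mA > I_C, confirming saturation.

saturation; I_C ≈ 2.3 mA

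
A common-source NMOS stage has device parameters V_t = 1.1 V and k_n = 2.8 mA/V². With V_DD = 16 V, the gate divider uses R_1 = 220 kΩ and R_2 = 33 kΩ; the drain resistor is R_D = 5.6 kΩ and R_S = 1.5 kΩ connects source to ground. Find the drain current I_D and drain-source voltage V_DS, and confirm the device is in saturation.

I_D ≈ 0.33 mA, V_DS ≈ 14 V

V_G = V_DD·R_2/(R_1+R_2) = 16×33/253 = 2.09 V.
Assume saturation: I_D = (k_n/2)(V_GS − V_t)² with V_GS = V_G − I_D·R_S = 2.09 − 1.5·I_D.
Substituting gives 3.15·I_D² − 5.15·I_D + 1.36 = 0, with roots I_D = 0.333 or 1.3 mA.
The root I_D = 1.3 mA gives V_GS = 0.136 V ≤ V_t, so take I_D = 0.333 mA.
Then V_GS = 1.59 V and V_DS = V_DD − I_D(R_D+R_S) = 16 − 0.333×7.1 = 13.6 V.
Saturation requires V_DS ≥ V_GS − V_t = 0.488 V; 13.6 ≥ 0.488 ✓.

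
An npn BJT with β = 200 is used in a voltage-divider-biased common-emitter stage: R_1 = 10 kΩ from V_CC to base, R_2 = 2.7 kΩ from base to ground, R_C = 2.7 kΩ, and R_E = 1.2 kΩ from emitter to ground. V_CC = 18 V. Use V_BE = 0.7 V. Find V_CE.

V_CE ≈ 8 V

Thevenize the base divider: V_Th = V_CC·R_2/(R_1+R_2) = 18×2.7/12.7 = 3.83 V, R_Th = R_1‖R_2 = 2.13 kΩ.
Base-emitter loop: V_Th = I_B·R_Th + V_BE + (β+1)I_B·R_E, so I_B = (3.83 − 0.7) / (2.13 + 201×1.2) = 0.0129 mA.
I_C = β·I_B = 200×0.0129 = 2.57 mA, and I_E = (β+1)I_B = 2.58 mA.
V_CE = V_CC − I_C·R_C − I_E·R_E = 18 − 2.57×2.7 − 2.58×1.2 = 7.96 V.
V_CE = 7.96 V > 0.2 V confirms active-region operation.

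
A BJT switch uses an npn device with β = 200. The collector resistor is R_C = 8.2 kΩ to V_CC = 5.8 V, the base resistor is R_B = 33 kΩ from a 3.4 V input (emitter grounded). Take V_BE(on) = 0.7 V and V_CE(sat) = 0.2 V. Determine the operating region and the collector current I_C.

Assume active: I_B = (3.4 − 0.7)/33 = 0.0818 mA, giving I_C = β·I_B = 16.4 mA.
But then V_CE = 5.8 − 16.4×8.2 = -128 V < V_CE(sat) = 0.2 V — impossible in the active region.
So the transistor is saturated. With V_CE = 0.2 V, I_C = (V_CC − 0.2)/R_C = 5.6/8.2 = 0.683 mA.
Check: β·I_B = 16.4 mA > I_C = 0.683 mA, confirming saturation.

saturation; I_C ≈ 0.68 mA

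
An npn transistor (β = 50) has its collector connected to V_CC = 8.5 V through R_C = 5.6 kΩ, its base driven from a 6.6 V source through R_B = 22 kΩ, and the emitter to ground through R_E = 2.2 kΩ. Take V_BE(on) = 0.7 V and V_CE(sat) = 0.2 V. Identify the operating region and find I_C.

Assume active: I_B = (6.6 − 0.7)/(22 + 51×2.2) = 0.044 mA, I_C = β·I_B = 2.2 mA.
Then V_CE = 8.5 − 2.2×5.6 − 2.24×2.2 = -8.74 V < 0.2 V — the active assumption fails.
Re-solve with V_CE = 0.2 V. KCL at the emitter: V_E/R_E = (V_BB−0.7−V_E)/R_B + (V_CC−0.2−V_E)/R_C, giving V_E = 2.58 V.
I_C = (V_CC − 0.2 − V_E)/R_C = (8.3 − 2.58)/5.6 = 1.02 mA.
Check: I_B = (5.9 − 2.58)/22 = 0.151 mA, and β·I_B = 7.55 mA > I_C, confirming saturation.

saturation; I_C ≈ 1 mA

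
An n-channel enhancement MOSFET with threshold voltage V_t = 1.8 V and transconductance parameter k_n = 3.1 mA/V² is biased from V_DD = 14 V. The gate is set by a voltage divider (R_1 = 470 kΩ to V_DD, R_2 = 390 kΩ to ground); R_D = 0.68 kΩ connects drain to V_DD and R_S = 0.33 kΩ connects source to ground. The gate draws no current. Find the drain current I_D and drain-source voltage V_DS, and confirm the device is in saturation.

I_D ≈ 7.2 mA, V_DS ≈ 6.7 V

V_G = V_DD·R_2/(R_1+R_2) = 14×390/860 = 6.35 V.
Assume saturation: I_D = (k_n/2)(V_GS − V_t)² with V_GS = V_G − I_D·R_S = 6.35 − 0.33·I_D.
Substituting gives 0.169·I_D² − 5.65·I_D + 32.1 = 0, with roots I_D = 7.24 or 26.3 mA.
The root I_D = 26.3 mA gives V_GS = -2.32 V ≤ V_t, so take I_D = 7.24 mA.
Then V_GS = 3.96 V and V_DS = V_DD − I_D(R_D+R_S) = 14 − 7.24×1.01 = 6.69 V.
Saturation requires V_DS ≥ V_GS − V_t = 2.16 V; 6.69 ≥ 2.16 ✓.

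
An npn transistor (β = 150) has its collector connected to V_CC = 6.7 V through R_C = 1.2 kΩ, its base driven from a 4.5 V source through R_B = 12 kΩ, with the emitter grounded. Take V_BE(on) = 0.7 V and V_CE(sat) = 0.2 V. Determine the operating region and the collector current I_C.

Assume active: I_B = (4.5 − 0.7)/12 = 0.317 mA, giving I_C = β·I_B = 47.5 mA.
But then V_CE = 6.7 − 47.5×1.2 = -50.3 V < V_CE(sat) = 0.2 V — impossible in the active region.
So the transistor is saturated. With V_CE = 0.2 V, I_C = (V_CC − 0.2)/R_C = 6.5/1.2 = 5.42 mA.
Check: β·I_B = 47.5 mA > I_C = 5.42 mA, confirming saturation.

saturation; I_C ≈ 5.4 mA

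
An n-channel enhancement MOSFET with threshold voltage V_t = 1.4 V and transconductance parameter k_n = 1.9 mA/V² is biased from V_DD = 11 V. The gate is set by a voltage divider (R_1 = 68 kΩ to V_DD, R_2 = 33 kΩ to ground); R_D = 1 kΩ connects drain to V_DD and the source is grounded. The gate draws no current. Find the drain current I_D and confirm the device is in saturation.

V_G = V_DD·R_2/(R_1+R_2) = 11×33/101 = 3.59 V. With the source grounded, V_GS = V_G = 3.59 V.
Assume saturation: I_D = (k_n/2)(V_GS − V_t)² = (1.9/2)×(3.59 − 1.4)² = 0.95×2.19² = 4.57 mA.
V_DS = V_DD − I_D·R_D = 11 − 4.57×1 = 6.43 V.
Saturation requires V_DS ≥ V_GS − V_t = 2.19 V; 6.43 ≥ 2.19 ✓.

I_D ≈ 4.6 mA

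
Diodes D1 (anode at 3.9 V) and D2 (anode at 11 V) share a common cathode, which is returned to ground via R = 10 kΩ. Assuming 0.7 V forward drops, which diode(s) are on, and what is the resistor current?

Only D2 conducts; I_R ≈ 1 mA

Assume both conduct. Then node N would need to be at both 3.9−0.7 = 3.2 V and 11−0.7 = 10.3 V, which is impossible.
Assume only D2 conducts: V_N = 11 − 0.7 = 10.3 V, so I_R = 10.3/10 = 1.03 mA.
Check D1: its anode-to-cathode voltage is 3.9 − 10.3 = -6.4 V < 0.7 V, so it is off. The assumption is consistent.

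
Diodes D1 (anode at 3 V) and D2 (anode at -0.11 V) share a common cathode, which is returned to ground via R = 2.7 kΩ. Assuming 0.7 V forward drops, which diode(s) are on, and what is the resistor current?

Assume both conduct. Then node N would need to be at both 3−0.7 = 2.3 V and -0.11−0.7 = -0.81 V, which is impossible.
Assume only D1 conducts: V_N = 3 − 0.7 = 2.3 V, so I_R = 2.3/2.7 = 0.852 mA.
Check D2: its anode-to-cathode voltage is -0.11 − 2.3 = -2.41 V < 0.7 V, so it is off. The assumption is consistent.

Only D1 conducts; I_R ≈ 0.85 mA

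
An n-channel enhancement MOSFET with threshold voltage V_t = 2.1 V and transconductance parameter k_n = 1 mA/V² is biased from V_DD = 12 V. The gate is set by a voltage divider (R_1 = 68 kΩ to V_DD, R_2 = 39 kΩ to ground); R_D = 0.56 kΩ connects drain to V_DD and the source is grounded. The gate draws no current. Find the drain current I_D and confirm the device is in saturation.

V_G = V_DD·R_2/(R_1+R_2) = 12×39/107 = 4.37 V. With the source grounded, V_GS = V_G = 4.37 V.
Assume saturation: I_D = (k_n/2)(V_GS − V_t)² = (1/2)×(4.37 − 2.1)² = 0.5×2.27² = 2.59 mA.
V_DS = V_DD − I_D·R_D = 12 − 2.59×0.56 = 10.6 V.
Saturation requires V_DS ≥ V_GS − V_t = 2.27 V; 10.6 ≥ 2.27 ✓.

I_D ≈ 2.6 mA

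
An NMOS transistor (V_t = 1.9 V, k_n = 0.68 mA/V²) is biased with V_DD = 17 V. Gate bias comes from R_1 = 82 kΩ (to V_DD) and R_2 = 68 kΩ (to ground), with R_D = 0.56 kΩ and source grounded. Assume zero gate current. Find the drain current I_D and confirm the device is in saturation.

V_G = V_DD·R_2/(R_1+R_2) = 17×68/150 = 7.71 V. With the source grounded, V_GS = V_G = 7.71 V.
Assume saturation: I_D = (k_n/2)(V_GS − V_t)² = (0.68/2)×(7.71 − 1.9)² = 0.34×5.81² = 11.5 mA.
V_DS = V_DD − I_D·R_D = 17 − 11.5×0.56 = 10.6 V.
Saturation requires V_DS ≥ V_GS − V_t = 5.81 V; 10.6 ≥ 5.81 ✓.

I_D ≈ 11 mA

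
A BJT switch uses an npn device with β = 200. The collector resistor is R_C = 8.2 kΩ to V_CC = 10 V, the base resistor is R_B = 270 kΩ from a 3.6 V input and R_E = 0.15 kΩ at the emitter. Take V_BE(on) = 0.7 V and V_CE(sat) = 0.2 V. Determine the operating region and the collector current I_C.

saturation; I_C ≈ 1.2 mA

Assume active: I_B = (3.6 − 0.7)/(270 + 201×0.15) = 0.00966 mA, I_C = β·I_B = 1.93 mA.
Then V_CE = 10 − 1.93×8.2 − 1.94×0.15 = -6.14 V < 0.2 V — the active assumption fails.
Re-solve with V_CE = 0.2 V. KCL at the emitter: V_E/R_E = (V_BB−0.7−V_E)/R_B + (V_CC−0.2−V_E)/R_C, giving V_E = 0.178 V.
I_C = (V_CC − 0.2 − V_E)/R_C = (9.8 − 0.178)/8.2 = 1.17 mA.
Check: I_B = (2.9 − 0.178)/270 = 0.0101 mA, and β·I_B = 2.02 mA > I_C, confirming saturation.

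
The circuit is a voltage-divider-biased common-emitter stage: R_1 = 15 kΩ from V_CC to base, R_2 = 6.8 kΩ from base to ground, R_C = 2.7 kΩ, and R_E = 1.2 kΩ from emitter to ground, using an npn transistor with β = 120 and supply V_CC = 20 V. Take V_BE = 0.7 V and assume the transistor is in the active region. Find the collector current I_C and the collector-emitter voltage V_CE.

Thevenize the base divider: V_Th = V_CC·R_2/(R_1+R_2) = 20×6.8/21.8 = 6.24 V, R_Th = R_1‖R_2 = 4.68 kΩ.
Base-emitter loop: V_Th = I_B·R_Th + V_BE + (β+1)I_B·R_E, so I_B = (6.24 − 0.7) / (4.68 + 121×1.2) = 0.037 mA.
I_C = β·I_B = 120×0.037 = 4.43 mA, and I_E = (β+1)I_B = 4.47 mA.
V_CE = V_CC − I_C·R_C − I_E·R_E = 20 − 4.43×2.7 − 4.47×1.2 = 2.66 V.
V_CE = 2.66 V > 0.2 V confirms active-region operation.

I_C ≈ 4.4 mA, V_CE ≈ 2.7 V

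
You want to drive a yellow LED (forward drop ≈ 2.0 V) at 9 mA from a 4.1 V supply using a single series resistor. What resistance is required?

The resistor drops V_S − V_D = 4.1 − 2.0 = 2.1 V at 9 mA.
R = 2.1 V / 9 mA = 0.233 kΩ.

R ≈ 0.23 kΩ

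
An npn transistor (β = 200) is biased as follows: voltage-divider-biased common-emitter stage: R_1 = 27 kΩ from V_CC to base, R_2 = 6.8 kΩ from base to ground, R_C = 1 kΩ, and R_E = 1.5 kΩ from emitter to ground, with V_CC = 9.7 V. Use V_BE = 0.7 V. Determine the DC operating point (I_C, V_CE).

I_C ≈ 0.82 mA, V_CE ≈ 7.7 V

Thevenize the base divider: V_Th = V_CC·R_2/(R_1+R_2) = 9.7×6.8/33.8 = 1.95 V, R_Th = R_1‖R_2 = 5.43 kΩ.
Base-emitter loop: V_Th = I_B·R_Th + V_BE + (β+1)I_B·R_E, so I_B = (1.95 − 0.7) / (5.43 + 201×1.5) = 0.00408 mA.
I_C = β·I_B = 200×0.00408 = 0.815 mA, and I_E = (β+1)I_B = 0.82 mA.
V_CE = V_CC − I_C·R_C − I_E·R_E = 9.7 − 0.815×1 − 0.82×1.5 = 7.66 V.
V_CE = 7.66 V > 0.2 V confirms active-region operation.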